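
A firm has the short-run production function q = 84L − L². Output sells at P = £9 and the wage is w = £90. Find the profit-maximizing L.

The marginal product of L is MP_L = 84 − 2L.
A price-taking firm hires until the value of the marginal product equals the wage: P·MP_L = w, so 9·(84 − 2L) = 90.
Then 84 − 2L = 10, giving L = 37.

L* = 37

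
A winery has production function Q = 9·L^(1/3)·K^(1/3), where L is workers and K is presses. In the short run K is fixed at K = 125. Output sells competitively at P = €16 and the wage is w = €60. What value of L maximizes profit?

With K = 125, MP_L = (1/3)·9·L^(-2/3)·125^(1/3) = 15·L^(-2/3).
Profit maximization for a price taker requires P·MP_L = w: 16·15·L^(-2/3) = 60.
So L^(-2/3) = 0.25, which gives L = 8.

L* = 8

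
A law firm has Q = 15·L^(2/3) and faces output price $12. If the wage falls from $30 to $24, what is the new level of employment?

L* = 125

From P·MP_L = w with MP_L = 10·L^(-1/3), the labor demand is L(w) = (120/w)^(3).
At w = 30: L = 64. At w = 24: L = 125.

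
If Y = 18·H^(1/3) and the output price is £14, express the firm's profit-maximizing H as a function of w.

MP_H = (1/3)·18·H^(-2/3) = 6·H^(-2/3).
Setting P·MP_H = w: 84·H^(-2/3) = w.
Solving for H: H^(-2/3) = w/84, so H = (84/w)^(3/2).

H(w) = (84/w)^(3/2)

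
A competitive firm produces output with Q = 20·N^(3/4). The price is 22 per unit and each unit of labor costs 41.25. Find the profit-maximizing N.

MP_N = (3/4)·20·N^(-1/4) = 15·N^(-1/4).
Profit maximization for a price taker requires P·MP_N = w: 22·15·N^(-1/4) = 41.25.
So N^(-1/4) = 0.125, which gives N = 4096.

N* = 4096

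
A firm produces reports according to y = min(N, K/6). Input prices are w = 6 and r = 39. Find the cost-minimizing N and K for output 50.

With a fixed-proportions technology, the cost-minimizing bundle uses no slack in either input: N = K/6 = y.
So N = 50 and K = 6·50 = 300.

N* = 50, K* = 300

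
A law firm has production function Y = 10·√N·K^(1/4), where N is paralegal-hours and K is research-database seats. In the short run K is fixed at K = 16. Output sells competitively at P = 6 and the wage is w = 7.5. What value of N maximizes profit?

With K = 16, MP_N = (1/2)·10·N^(-1/2)·16^(1/4) = 10·N^(-1/2).
Profit maximization for a price taker requires P·MP_N = w: 6·10·N^(-1/2) = 7.5.
So N^(-1/2) = 0.125, which gives N = 64.

N* = 64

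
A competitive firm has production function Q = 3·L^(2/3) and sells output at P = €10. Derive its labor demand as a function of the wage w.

L(w) = 8000/w³

MP_L = (2/3)·3·L^(-1/3) = 2·L^(-1/3).
Setting P·MP_L = w: 20·L^(-1/3) = w.
Solving for L: L^(-1/3) = w/20, so L = (20/w)^(3).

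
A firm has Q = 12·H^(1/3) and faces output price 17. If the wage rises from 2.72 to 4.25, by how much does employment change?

ΔH = -61

From P·MP_H = w with MP_H = 4·H^(-2/3), the labor demand is H(w) = (68/w)^(3/2).
At w = 2.72: H = 125. At w = 4.25: H = 64.
ΔH = 64 − 125 = -61.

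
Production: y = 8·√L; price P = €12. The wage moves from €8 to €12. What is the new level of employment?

From P·MP_L = w with MP_L = 4·L^(-1/2), the labor demand is L(w) = (48/w)^(2).
At w = 8: L = 36. At w = 12: L = 16.

L* = 16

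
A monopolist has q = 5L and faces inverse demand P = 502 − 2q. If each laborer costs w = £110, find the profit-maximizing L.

Marginal revenue from the inverse demand is MR = 502 − 4q.
The marginal product is MP_L = 5.
A monopolist hires until marginal revenue product equals the wage: MR·MP_L = w.
(502 − 20L)·5 = 110, so L = 24.

L* = 24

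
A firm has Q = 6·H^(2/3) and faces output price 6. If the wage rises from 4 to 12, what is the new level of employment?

H* = 8

From P·MP_H = w with MP_H = 4·H^(-1/3), the labor demand is H(w) = (24/w)^(3).
At w = 4: H = 216. At w = 12: H = 8.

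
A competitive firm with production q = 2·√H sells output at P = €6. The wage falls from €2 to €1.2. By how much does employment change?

ΔH = 16

From P·MP_H = w with MP_H = H^(-1/2), the labor demand is H(w) = (6/w)^(2).
At w = 2: H = 9. At w = 1.2: H = 25.
ΔH = 25 − 9 = 16.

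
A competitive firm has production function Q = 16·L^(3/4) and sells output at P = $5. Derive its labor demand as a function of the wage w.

L(w) = (60/w)^(4)

MP_L = (3/4)·16·L^(-1/4) = 12·L^(-1/4).
Setting P·MP_L = w: 60·L^(-1/4) = w.
Solving for L: L^(-1/4) = w/60, so L = (60/w)^(4).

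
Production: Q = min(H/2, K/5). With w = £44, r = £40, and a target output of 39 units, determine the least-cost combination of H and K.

H* = 78, K* = 195

With a fixed-proportions technology, the cost-minimizing bundle uses no slack in either input: H/2 = K/5 = Q.
So H = 2·39 = 78 and K = 5·39 = 195.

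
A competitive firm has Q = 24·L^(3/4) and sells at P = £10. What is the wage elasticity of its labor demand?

MP_L = (3/4)·24·L^(-1/4), so P·MP_L = w gives 180·L^(-1/4) = w.
Solving, L(w) = (180/w)^(4). This is a constant-elasticity form: L ∝ w^(−4), so ε = −4.

ε = -4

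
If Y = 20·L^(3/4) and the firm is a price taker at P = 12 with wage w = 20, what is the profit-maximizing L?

L* = 6561

MP_L = (3/4)·20·L^(-1/4) = 15·L^(-1/4).
Profit maximization for a price taker requires P·MP_L = w: 12·15·L^(-1/4) = 20.
So L^(-1/4) = 1/9, which gives L = 6561.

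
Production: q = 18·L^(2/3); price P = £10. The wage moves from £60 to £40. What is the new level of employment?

From P·MP_L = w with MP_L = 12·L^(-1/3), the labor demand is L(w) = (120/w)^(3).
At w = 60: L = 8. At w = 40: L = 27.

L* = 27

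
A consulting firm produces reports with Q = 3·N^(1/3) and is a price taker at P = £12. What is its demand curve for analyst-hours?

N(w) = (12/w)^(3/2)

MP_N = (1/3)·3·N^(-2/3) = N^(-2/3).
Setting P·MP_N = w: 12·N^(-2/3) = w.
Solving for N: N^(-2/3) = w/12, so N = (12/w)^(3/2).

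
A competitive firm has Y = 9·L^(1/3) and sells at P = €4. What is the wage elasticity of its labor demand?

ε = -1.5

MP_L = (1/3)·9·L^(-2/3), so P·MP_L = w gives 12·L^(-2/3) = w.
Solving, L(w) = (12/w)^(3/2). This is a constant-elasticity form: L ∝ w^(−3/2), so ε = −3/2.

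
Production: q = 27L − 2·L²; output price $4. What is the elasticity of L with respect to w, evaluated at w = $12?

ε = -0.125

From P·MP_L = w with MP_L = 27 − 4L, labor demand is L(w) = (27 − w/4)/4.
dL/dw = −1/(16) = -0.0625.
At w = 12, L = 6, so ε = (dL/dw)·(w/L) = (-0.0625)·(12/6) = -0.125.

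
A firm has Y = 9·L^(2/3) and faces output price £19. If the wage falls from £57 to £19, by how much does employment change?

From P·MP_L = w with MP_L = 6·L^(-1/3), the labor demand is L(w) = (114/w)^(3).
At w = 57: L = 8. At w = 19: L = 216.
ΔL = 216 − 8 = 208.

ΔL = 208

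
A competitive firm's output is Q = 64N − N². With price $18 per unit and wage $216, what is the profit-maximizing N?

The marginal product of N is MP_N = 64 − 2N.
A price-taking firm hires until the value of the marginal product equals the wage: P·MP_N = w, so 18·(64 − 2N) = 216.
Then 64 − 2N = 12, giving N = 26.

N* = 26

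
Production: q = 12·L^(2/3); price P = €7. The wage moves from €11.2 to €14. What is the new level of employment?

From P·MP_L = w with MP_L = 8·L^(-1/3), the labor demand is L(w) = (56/w)^(3).
At w = 11.2: L = 125. At w = 14: L = 64.

L* = 64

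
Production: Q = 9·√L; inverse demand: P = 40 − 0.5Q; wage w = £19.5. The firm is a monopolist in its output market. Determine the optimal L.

L* = 9

Marginal revenue from the inverse demand is MR = 40 − Q.
The marginal product is MP_L = 4.5·L^(-1/2).
A monopolist hires until marginal revenue product equals the wage: MR·MP_L = w.
At L, Q = 9·√L. Substituting and solving: (40 − 9·√L)·4.5·L^(-1/2) = 19.5 gives L = 9.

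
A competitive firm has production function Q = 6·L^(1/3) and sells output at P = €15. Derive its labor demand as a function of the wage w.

L(w) = (30/w)^(3/2)

MP_L = (1/3)·6·L^(-2/3) = 2·L^(-2/3).
Setting P·MP_L = w: 30·L^(-2/3) = w.
Solving for L: L^(-2/3) = w/30, so L = (30/w)^(3/2).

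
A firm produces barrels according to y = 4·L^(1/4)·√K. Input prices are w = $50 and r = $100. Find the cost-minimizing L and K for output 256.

Cost minimization requires the marginal rate of technical substitution to equal the input-price ratio: MP_L/MP_K = w/r.
Here MP_L/MP_K = (1/4)·(K/L)/(1/2) = 0.5·(K/L). Setting this equal to 50/100 = 0.5 gives K = L.
Substituting into y = 256: 4·L^(1/4)·(L)^(1/2) = 256.
Solving, L = 256 and K = 256.

L* = 256, K* = 256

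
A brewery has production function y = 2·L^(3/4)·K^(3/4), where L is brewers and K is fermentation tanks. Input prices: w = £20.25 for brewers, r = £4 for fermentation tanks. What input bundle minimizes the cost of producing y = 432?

L* = 16, K* = 81

Cost minimization requires the marginal rate of technical substitution to equal the input-price ratio: MP_L/MP_K = w/r.
Here MP_L/MP_K = (3/4)·(K/L)/(3/4) = (K/L). Setting this equal to 20.25/4 = 5.0625 gives K = 5.0625L.
Substituting into y = 432: 2·L^(3/4)·(5.0625L)^(3/4) = 432.
Solving, L = 16 and K = 81.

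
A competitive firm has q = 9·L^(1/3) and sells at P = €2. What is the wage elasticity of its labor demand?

ε = -1.5

MP_L = (1/3)·9·L^(-2/3), so P·MP_L = w gives 6·L^(-2/3) = w.
Solving, L(w) = (6/w)^(3/2). This is a constant-elasticity form: L ∝ w^(−3/2), so ε = −3/2.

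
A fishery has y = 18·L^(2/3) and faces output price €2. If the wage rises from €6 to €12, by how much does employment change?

From P·MP_L = w with MP_L = 12·L^(-1/3), the labor demand is L(w) = (24/w)^(3).
At w = 6: L = 64. At w = 12: L = 8.
ΔL = 8 − 64 = -56.

ΔL = -56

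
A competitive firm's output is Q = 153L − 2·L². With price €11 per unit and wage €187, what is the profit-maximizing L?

The marginal product of L is MP_L = 153 − 4L.
A price-taking firm hires until the value of the marginal product equals the wage: P·MP_L = w, so 11·(153 − 4L) = 187.
Then 153 − 4L = 17, giving L = 34.

L* = 34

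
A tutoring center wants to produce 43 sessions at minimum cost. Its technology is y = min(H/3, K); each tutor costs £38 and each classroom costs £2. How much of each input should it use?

With a fixed-proportions technology, the cost-minimizing bundle uses no slack in either input: H/3 = K = y.
So H = 3·43 = 129 and K = 43.

H* = 129, K* = 43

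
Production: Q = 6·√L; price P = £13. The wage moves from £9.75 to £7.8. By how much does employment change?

ΔL = 9

From P·MP_L = w with MP_L = 3·L^(-1/2), the labor demand is L(w) = (39/w)^(2).
At w = 9.75: L = 16. At w = 7.8: L = 25.
ΔL = 25 − 16 = 9.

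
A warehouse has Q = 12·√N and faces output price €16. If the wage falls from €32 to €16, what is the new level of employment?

N* = 36

From P·MP_N = w with MP_N = 6·N^(-1/2), the labor demand is N(w) = (96/w)^(2).
At w = 32: N = 9. At w = 16: N = 36.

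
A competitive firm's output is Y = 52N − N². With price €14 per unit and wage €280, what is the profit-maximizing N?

N* = 16

The marginal product of N is MP_N = 52 − 2N.
A price-taking firm hires until the value of the marginal product equals the wage: P·MP_N = w, so 14·(52 − 2N) = 280.
Then 52 − 2N = 20, giving N = 16.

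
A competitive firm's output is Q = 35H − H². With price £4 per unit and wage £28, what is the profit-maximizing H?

The marginal product of H is MP_H = 35 − 2H.
A price-taking firm hires until the value of the marginal product equals the wage: P·MP_H = w, so 4·(35 − 2H) = 28.
Then 35 − 2H = 7, giving H = 14.

H* = 14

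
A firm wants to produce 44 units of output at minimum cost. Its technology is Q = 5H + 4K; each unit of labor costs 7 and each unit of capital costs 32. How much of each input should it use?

The inputs are perfect substitutes, so the firm uses whichever has the lower cost per unit of output.
Cost per unit of output via H is w/5 = 1.4; via K it is r/4 = 8. H is cheaper.
Producing Q = 44 with H alone: H = 8.8, K = 0.

H* = 8.8, K* = 0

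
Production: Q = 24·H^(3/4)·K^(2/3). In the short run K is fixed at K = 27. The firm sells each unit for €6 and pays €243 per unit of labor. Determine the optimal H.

H* = 256

With K = 27, MP_H = (3/4)·24·H^(-1/4)·27^(2/3) = 162·H^(-1/4).
Profit maximization for a price taker requires P·MP_H = w: 6·162·H^(-1/4) = 243.
So H^(-1/4) = 0.25, which gives H = 256.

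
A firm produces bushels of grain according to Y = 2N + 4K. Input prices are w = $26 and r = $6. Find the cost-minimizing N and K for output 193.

N* = 0, K* = 48.25

The inputs are perfect substitutes, so the firm uses whichever has the lower cost per unit of output.
Cost per unit of output via N is w/2 = 13; via K it is r/4 = 1.5. K is cheaper.
Producing Y = 193 with K alone: N = 0, K = 48.25.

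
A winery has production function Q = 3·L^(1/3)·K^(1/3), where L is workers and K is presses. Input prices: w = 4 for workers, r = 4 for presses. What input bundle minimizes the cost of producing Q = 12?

L* = 8, K* = 8

Cost minimization requires the marginal rate of technical substitution to equal the input-price ratio: MP_L/MP_K = w/r.
Here MP_L/MP_K = (1/3)·(K/L)/(1/3) = (K/L). Setting this equal to 4/4 = 1 gives K = L.
Substituting into Q = 12: 3·L^(1/3)·(L)^(1/3) = 12.
Solving, L = 8 and K = 8.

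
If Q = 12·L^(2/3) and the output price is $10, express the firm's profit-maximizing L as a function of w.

L(w) = 512000/w³

MP_L = (2/3)·12·L^(-1/3) = 8·L^(-1/3).
Setting P·MP_L = w: 80·L^(-1/3) = w.
Solving for L: L^(-1/3) = w/80, so L = (80/w)^(3).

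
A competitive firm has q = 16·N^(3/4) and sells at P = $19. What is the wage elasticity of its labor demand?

MP_N = (3/4)·16·N^(-1/4), so P·MP_N = w gives 228·N^(-1/4) = w.
Solving, N(w) = (228/w)^(4). This is a constant-elasticity form: N ∝ w^(−4), so ε = −4.

ε = -4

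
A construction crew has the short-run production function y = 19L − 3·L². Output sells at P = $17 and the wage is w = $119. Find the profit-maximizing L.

L* = 2

The marginal product of L is MP_L = 19 − 6L.
A price-taking firm hires until the value of the marginal product equals the wage: P·MP_L = w, so 17·(19 − 6L) = 119.
Then 19 − 6L = 7, giving L = 2.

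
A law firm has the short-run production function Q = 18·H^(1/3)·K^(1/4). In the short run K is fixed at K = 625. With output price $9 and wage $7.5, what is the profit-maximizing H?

H* = 216

With K = 625, MP_H = (1/3)·18·H^(-2/3)·625^(1/4) = 30·H^(-2/3).
Profit maximization for a price taker requires P·MP_H = w: 9·30·H^(-2/3) = 7.5.
So H^(-2/3) = 1/36, which gives H = 216.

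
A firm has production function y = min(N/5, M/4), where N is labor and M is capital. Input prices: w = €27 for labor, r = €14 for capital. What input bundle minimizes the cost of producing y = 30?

With a fixed-proportions technology, the cost-minimizing bundle uses no slack in either input: N/5 = M/4 = y.
So N = 5·30 = 150 and M = 4·30 = 120.

N* = 150, M* = 120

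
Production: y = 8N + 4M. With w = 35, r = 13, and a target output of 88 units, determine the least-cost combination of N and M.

N* = 0, M* = 22

The inputs are perfect substitutes, so the firm uses whichever has the lower cost per unit of output.
Cost per unit of output via N is w/8 = 4.375; via M it is r/4 = 3.25. M is cheaper.
Producing y = 88 with M alone: N = 0, M = 22.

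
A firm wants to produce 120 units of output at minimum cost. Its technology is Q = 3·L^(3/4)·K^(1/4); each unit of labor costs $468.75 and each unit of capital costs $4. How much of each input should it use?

L* = 16, K* = 625

Cost minimization requires the marginal rate of technical substitution to equal the input-price ratio: MP_L/MP_K = w/r.
Here MP_L/MP_K = (3/4)·(K/L)/(1/4) = 3·(K/L). Setting this equal to 468.75/4 = 117.1875 gives K = 39.0625L.
Substituting into Q = 120: 3·L^(3/4)·(39.0625L)^(1/4) = 120.
Solving, L = 16 and K = 625.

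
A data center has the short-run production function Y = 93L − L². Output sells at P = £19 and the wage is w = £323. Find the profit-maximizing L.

The marginal product of L is MP_L = 93 − 2L.
A price-taking firm hires until the value of the marginal product equals the wage: P·MP_L = w, so 19·(93 − 2L) = 323.
Then 93 − 2L = 17, giving L = 38.

L* = 38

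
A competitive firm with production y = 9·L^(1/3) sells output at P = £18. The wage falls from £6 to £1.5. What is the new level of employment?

L* = 216

From P·MP_L = w with MP_L = 3·L^(-2/3), the labor demand is L(w) = (54/w)^(3/2).
At w = 6: L = 27. At w = 1.5: L = 216.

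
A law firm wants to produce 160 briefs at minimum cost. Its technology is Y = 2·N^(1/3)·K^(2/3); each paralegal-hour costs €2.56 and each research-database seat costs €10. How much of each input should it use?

N* = 125, K* = 64

Cost minimization requires the marginal rate of technical substitution to equal the input-price ratio: MP_N/MP_K = w/r.
Here MP_N/MP_K = (1/3)·(K/N)/(2/3) = 0.5·(K/N). Setting this equal to 2.56/10 = 0.256 gives K = 0.512N.
Substituting into Y = 160: 2·N^(1/3)·(0.512N)^(2/3) = 160.
Solving, N = 125 and K = 64.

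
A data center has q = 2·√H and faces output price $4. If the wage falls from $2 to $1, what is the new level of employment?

H* = 16

From P·MP_H = w with MP_H = H^(-1/2), the labor demand is H(w) = (4/w)^(2).
At w = 2: H = 4. At w = 1: H = 16.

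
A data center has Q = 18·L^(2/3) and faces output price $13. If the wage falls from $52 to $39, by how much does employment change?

From P·MP_L = w with MP_L = 12·L^(-1/3), the labor demand is L(w) = (156/w)^(3).
At w = 52: L = 27. At w = 39: L = 64.
ΔL = 64 − 27 = 37.

ΔL = 37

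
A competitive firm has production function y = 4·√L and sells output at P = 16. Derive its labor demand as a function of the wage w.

MP_L = (1/2)·4·L^(-1/2) = 2·L^(-1/2).
Setting P·MP_L = w: 32·L^(-1/2) = w.
Solving for L: L^(-1/2) = w/32, so L = (32/w)^(2).

L(w) = 1024/w²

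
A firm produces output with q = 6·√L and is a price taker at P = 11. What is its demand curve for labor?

MP_L = (1/2)·6·L^(-1/2) = 3·L^(-1/2).
Setting P·MP_L = w: 33·L^(-1/2) = w.
Solving for L: L^(-1/2) = w/33, so L = (33/w)^(2).

L(w) = 1089/w²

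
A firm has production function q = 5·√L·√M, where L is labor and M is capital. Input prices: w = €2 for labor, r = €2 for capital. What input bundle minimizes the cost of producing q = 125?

Cost minimization requires the marginal rate of technical substitution to equal the input-price ratio: MP_L/MP_M = w/r.
Here MP_L/MP_M = (1/2)·(M/L)/(1/2) = (M/L). Setting this equal to 2/2 = 1 gives M = L.
Substituting into q = 125: 5·L^(1/2)·(L)^(1/2) = 125.
Solving, L = 25 and M = 25.

L* = 25, M* = 25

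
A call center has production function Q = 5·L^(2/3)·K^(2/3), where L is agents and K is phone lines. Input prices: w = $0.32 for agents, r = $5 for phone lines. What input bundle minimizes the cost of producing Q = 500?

L* = 125, K* = 8

Cost minimization requires the marginal rate of technical substitution to equal the input-price ratio: MP_L/MP_K = w/r.
Here MP_L/MP_K = (2/3)·(K/L)/(2/3) = (K/L). Setting this equal to 0.32/5 = 0.064 gives K = 0.064L.
Substituting into Q = 500: 5·L^(2/3)·(0.064L)^(2/3) = 500.
Solving, L = 125 and K = 8.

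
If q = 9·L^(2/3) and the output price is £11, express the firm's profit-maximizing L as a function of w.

L(w) = 287496/w³

MP_L = (2/3)·9·L^(-1/3) = 6·L^(-1/3).
Setting P·MP_L = w: 66·L^(-1/3) = w.
Solving for L: L^(-1/3) = w/66, so L = (66/w)^(3).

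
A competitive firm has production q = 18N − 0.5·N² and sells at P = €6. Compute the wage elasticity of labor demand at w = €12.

ε = -0.125

From P·MP_N = w with MP_N = 18 − N, labor demand is N(w) = 18 − w/6.
dN/dw = −1/(6) = -1/6.
At w = 12, N = 16, so ε = (dN/dw)·(w/N) = (-1/6)·(12/16) = -0.125.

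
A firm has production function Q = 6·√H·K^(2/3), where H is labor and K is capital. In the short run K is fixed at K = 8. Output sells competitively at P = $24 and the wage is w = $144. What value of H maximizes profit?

With K = 8, MP_H = (1/2)·6·H^(-1/2)·8^(2/3) = 12·H^(-1/2).
Profit maximization for a price taker requires P·MP_H = w: 24·12·H^(-1/2) = 144.
So H^(-1/2) = 0.5, which gives H = 4.

H* = 4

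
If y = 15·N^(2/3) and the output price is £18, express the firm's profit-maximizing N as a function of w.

N(w) = 5832000/w³

MP_N = (2/3)·15·N^(-1/3) = 10·N^(-1/3).
Setting P·MP_N = w: 180·N^(-1/3) = w.
Solving for N: N^(-1/3) = w/180, so N = (180/w)^(3).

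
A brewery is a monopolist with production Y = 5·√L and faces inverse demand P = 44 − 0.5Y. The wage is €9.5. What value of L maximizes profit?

L* = 25

Marginal revenue from the inverse demand is MR = 44 − Y.
The marginal product is MP_L = 2.5·L^(-1/2).
A monopolist hires until marginal revenue product equals the wage: MR·MP_L = w.
At L, Y = 5·√L. Substituting and solving: (44 − 5·√L)·2.5·L^(-1/2) = 9.5 gives L = 25.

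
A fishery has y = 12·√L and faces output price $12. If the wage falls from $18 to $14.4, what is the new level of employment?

L* = 25

From P·MP_L = w with MP_L = 6·L^(-1/2), the labor demand is L(w) = (72/w)^(2).
At w = 18: L = 16. At w = 14.4: L = 25.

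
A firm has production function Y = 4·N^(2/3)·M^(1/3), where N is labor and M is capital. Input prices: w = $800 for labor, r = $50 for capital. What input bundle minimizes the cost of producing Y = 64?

Cost minimization requires the marginal rate of technical substitution to equal the input-price ratio: MP_N/MP_M = w/r.
Here MP_N/MP_M = (2/3)·(M/N)/(1/3) = 2·(M/N). Setting this equal to 800/50 = 16 gives M = 8N.
Substituting into Y = 64: 4·N^(2/3)·(8N)^(1/3) = 64.
Solving, N = 8 and M = 64.

N* = 8, M* = 64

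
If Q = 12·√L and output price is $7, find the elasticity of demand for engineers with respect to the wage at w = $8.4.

ε = -2

MP_L = (1/2)·12·L^(-1/2), so P·MP_L = w gives 42·L^(-1/2) = w.
Solving, L(w) = (42/w)^(2). This is a constant-elasticity form: L ∝ w^(−2), so ε = −2.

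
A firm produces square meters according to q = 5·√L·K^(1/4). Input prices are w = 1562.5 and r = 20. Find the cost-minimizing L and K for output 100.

Cost minimization requires the marginal rate of technical substitution to equal the input-price ratio: MP_L/MP_K = w/r.
Here MP_L/MP_K = (1/2)·(K/L)/(1/4) = 2·(K/L). Setting this equal to 1562.5/20 = 78.125 gives K = 39.0625L.
Substituting into q = 100: 5·L^(1/2)·(39.0625L)^(1/4) = 100.
Solving, L = 16 and K = 625.

L* = 16, K* = 625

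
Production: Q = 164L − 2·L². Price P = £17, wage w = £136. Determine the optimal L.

L* = 39

The marginal product of L is MP_L = 164 − 4L.
A price-taking firm hires until the value of the marginal product equals the wage: P·MP_L = w, so 17·(164 − 4L) = 136.
Then 164 − 4L = 8, giving L = 39.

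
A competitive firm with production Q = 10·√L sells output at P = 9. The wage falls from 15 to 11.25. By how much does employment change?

From P·MP_L = w with MP_L = 5·L^(-1/2), the labor demand is L(w) = (45/w)^(2).
At w = 15: L = 9. At w = 11.25: L = 16.
ΔL = 16 − 9 = 7.

ΔL = 7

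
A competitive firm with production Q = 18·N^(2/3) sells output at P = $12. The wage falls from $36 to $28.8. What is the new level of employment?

From P·MP_N = w with MP_N = 12·N^(-1/3), the labor demand is N(w) = (144/w)^(3).
At w = 36: N = 64. At w = 28.8: N = 125.

N* = 125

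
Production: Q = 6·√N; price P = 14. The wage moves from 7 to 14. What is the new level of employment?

From P·MP_N = w with MP_N = 3·N^(-1/2), the labor demand is N(w) = (42/w)^(2).
At w = 7: N = 36. At w = 14: N = 9.

N* = 9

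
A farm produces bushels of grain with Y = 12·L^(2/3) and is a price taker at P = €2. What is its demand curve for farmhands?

L(w) = 4096/w³

MP_L = (2/3)·12·L^(-1/3) = 8·L^(-1/3).
Setting P·MP_L = w: 16·L^(-1/3) = w.
Solving for L: L^(-1/3) = w/16, so L = (16/w)^(3).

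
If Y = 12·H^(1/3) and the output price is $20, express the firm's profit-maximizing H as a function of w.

MP_H = (1/3)·12·H^(-2/3) = 4·H^(-2/3).
Setting P·MP_H = w: 80·H^(-2/3) = w.
Solving for H: H^(-2/3) = w/80, so H = (80/w)^(3/2).

H(w) = (80/w)^(3/2)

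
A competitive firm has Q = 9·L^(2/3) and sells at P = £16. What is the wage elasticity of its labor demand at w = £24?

ε = -3

MP_L = (2/3)·9·L^(-1/3), so P·MP_L = w gives 96·L^(-1/3) = w.
Solving, L(w) = (96/w)^(3). This is a constant-elasticity form: L ∝ w^(−3), so ε = −3.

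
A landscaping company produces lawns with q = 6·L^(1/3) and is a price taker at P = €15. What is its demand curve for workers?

MP_L = (1/3)·6·L^(-2/3) = 2·L^(-2/3).
Setting P·MP_L = w: 30·L^(-2/3) = w.
Solving for L: L^(-2/3) = w/30, so L = (30/w)^(3/2).

L(w) = (30/w)^(3/2)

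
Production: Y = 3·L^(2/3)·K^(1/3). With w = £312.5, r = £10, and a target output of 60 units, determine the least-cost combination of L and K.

L* = 8, K* = 125

Cost minimization requires the marginal rate of technical substitution to equal the input-price ratio: MP_L/MP_K = w/r.
Here MP_L/MP_K = (2/3)·(K/L)/(1/3) = 2·(K/L). Setting this equal to 312.5/10 = 31.25 gives K = 15.625L.
Substituting into Y = 60: 3·L^(2/3)·(15.625L)^(1/3) = 60.
Solving, L = 8 and K = 125.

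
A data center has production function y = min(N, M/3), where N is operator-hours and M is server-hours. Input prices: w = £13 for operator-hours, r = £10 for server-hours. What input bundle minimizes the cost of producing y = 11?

N* = 11, M* = 33

With a fixed-proportions technology, the cost-minimizing bundle uses no slack in either input: N = M/3 = y.
So N = 11 and M = 3·11 = 33.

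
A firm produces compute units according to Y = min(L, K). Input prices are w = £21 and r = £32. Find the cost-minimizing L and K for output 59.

With a fixed-proportions technology, the cost-minimizing bundle uses no slack in either input: L = K = Y.
So L = 59 and K = 59.

L* = 59, K* = 59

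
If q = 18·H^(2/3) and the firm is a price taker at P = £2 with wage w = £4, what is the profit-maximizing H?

MP_H = (2/3)·18·H^(-1/3) = 12·H^(-1/3).
Profit maximization for a price taker requires P·MP_H = w: 2·12·H^(-1/3) = 4.
So H^(-1/3) = 1/6, which gives H = 216.

H* = 216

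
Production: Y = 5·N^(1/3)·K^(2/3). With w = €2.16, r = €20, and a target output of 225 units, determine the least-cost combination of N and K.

Cost minimization requires the marginal rate of technical substitution to equal the input-price ratio: MP_N/MP_K = w/r.
Here MP_N/MP_K = (1/3)·(K/N)/(2/3) = 0.5·(K/N). Setting this equal to 2.16/20 = 0.108 gives K = 0.216N.
Substituting into Y = 225: 5·N^(1/3)·(0.216N)^(2/3) = 225.
Solving, N = 125 and K = 27.

N* = 125, K* = 27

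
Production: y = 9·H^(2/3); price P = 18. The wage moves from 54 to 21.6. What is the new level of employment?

From P·MP_H = w with MP_H = 6·H^(-1/3), the labor demand is H(w) = (108/w)^(3).
At w = 54: H = 8. At w = 21.6: H = 125.

H* = 125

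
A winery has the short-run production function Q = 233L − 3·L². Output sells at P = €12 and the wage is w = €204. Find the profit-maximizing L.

The marginal product of L is MP_L = 233 − 6L.
A price-taking firm hires until the value of the marginal product equals the wage: P·MP_L = w, so 12·(233 − 6L) = 204.
Then 233 − 6L = 17, giving L = 36.

L* = 36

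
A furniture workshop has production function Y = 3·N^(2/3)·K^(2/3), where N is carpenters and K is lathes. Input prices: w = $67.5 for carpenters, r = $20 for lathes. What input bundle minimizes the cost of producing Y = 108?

Cost minimization requires the marginal rate of technical substitution to equal the input-price ratio: MP_N/MP_K = w/r.
Here MP_N/MP_K = (2/3)·(K/N)/(2/3) = (K/N). Setting this equal to 67.5/20 = 3.375 gives K = 3.375N.
Substituting into Y = 108: 3·N^(2/3)·(3.375N)^(2/3) = 108.
Solving, N = 8 and K = 27.

N* = 8, K* = 27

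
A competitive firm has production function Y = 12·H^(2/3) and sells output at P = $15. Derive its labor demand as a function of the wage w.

H(w) = 1728000/w³

MP_H = (2/3)·12·H^(-1/3) = 8·H^(-1/3).
Setting P·MP_H = w: 120·H^(-1/3) = w.
Solving for H: H^(-1/3) = w/120, so H = (120/w)^(3).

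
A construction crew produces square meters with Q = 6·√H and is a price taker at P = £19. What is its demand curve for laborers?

H(w) = 3249/w²

MP_H = (1/2)·6·H^(-1/2) = 3·H^(-1/2).
Setting P·MP_H = w: 57·H^(-1/2) = w.
Solving for H: H^(-1/2) = w/57, so H = (57/w)^(2).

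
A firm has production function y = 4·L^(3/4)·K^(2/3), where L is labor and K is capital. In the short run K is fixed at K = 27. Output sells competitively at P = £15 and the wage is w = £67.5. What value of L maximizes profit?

L* = 1296

With K = 27, MP_L = (3/4)·4·L^(-1/4)·27^(2/3) = 27·L^(-1/4).
Profit maximization for a price taker requires P·MP_L = w: 15·27·L^(-1/4) = 67.5.
So L^(-1/4) = 1/6, which gives L = 1296.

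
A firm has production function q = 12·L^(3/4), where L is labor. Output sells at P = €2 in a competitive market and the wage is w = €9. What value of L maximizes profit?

MP_L = (3/4)·12·L^(-1/4) = 9·L^(-1/4).
Profit maximization for a price taker requires P·MP_L = w: 2·9·L^(-1/4) = 9.
So L^(-1/4) = 0.5, which gives L = 16.

L* = 16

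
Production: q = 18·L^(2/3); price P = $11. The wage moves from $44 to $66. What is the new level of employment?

From P·MP_L = w with MP_L = 12·L^(-1/3), the labor demand is L(w) = (132/w)^(3).
At w = 44: L = 27. At w = 66: L = 8.

L* = 8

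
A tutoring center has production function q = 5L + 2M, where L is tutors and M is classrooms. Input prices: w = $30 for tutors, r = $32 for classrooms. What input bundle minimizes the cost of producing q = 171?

The inputs are perfect substitutes, so the firm uses whichever has the lower cost per unit of output.
Cost per unit of output via L is w/5 = 6; via M it is r/2 = 16. L is cheaper.
Producing q = 171 with L alone: L = 34.2, M = 0.

L* = 34.2, M* = 0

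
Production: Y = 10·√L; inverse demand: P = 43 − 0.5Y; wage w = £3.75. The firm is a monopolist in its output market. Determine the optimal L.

Marginal revenue from the inverse demand is MR = 43 − Y.
The marginal product is MP_L = 5·L^(-1/2).
A monopolist hires until marginal revenue product equals the wage: MR·MP_L = w.
At L, Y = 10·√L. Substituting and solving: (43 − 10·√L)·5·L^(-1/2) = 3.75 gives L = 16.

L* = 16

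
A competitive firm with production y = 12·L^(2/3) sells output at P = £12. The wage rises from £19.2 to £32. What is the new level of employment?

From P·MP_L = w with MP_L = 8·L^(-1/3), the labor demand is L(w) = (96/w)^(3).
At w = 19.2: L = 125. At w = 32: L = 27.

L* = 27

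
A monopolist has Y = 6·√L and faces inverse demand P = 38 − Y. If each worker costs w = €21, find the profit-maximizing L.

L* = 4

Marginal revenue from the inverse demand is MR = 38 − 2Y.
The marginal product is MP_L = 3·L^(-1/2).
A monopolist hires until marginal revenue product equals the wage: MR·MP_L = w.
At L, Y = 6·√L. Substituting and solving: (38 − 12·√L)·3·L^(-1/2) = 21 gives L = 4.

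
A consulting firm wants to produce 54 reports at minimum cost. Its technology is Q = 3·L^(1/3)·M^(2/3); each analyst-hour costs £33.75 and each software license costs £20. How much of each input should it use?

Cost minimization requires the marginal rate of technical substitution to equal the input-price ratio: MP_L/MP_M = w/r.
Here MP_L/MP_M = (1/3)·(M/L)/(2/3) = 0.5·(M/L). Setting this equal to 33.75/20 = 1.6875 gives M = 3.375L.
Substituting into Q = 54: 3·L^(1/3)·(3.375L)^(2/3) = 54.
Solving, L = 8 and M = 27.

L* = 8, M* = 27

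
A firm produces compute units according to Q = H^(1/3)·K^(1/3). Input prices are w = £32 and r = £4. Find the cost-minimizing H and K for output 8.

H* = 8, K* = 64

Cost minimization requires the marginal rate of technical substitution to equal the input-price ratio: MP_H/MP_K = w/r.
Here MP_H/MP_K = (1/3)·(K/H)/(1/3) = (K/H). Setting this equal to 32/4 = 8 gives K = 8H.
Substituting into Q = 8: H^(1/3)·(8H)^(1/3) = 8.
Solving, H = 8 and K = 64.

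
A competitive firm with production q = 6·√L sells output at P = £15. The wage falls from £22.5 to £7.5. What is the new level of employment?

From P·MP_L = w with MP_L = 3·L^(-1/2), the labor demand is L(w) = (45/w)^(2).
At w = 22.5: L = 4. At w = 7.5: L = 36.

L* = 36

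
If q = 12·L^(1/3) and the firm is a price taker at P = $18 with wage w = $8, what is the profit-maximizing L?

MP_L = (1/3)·12·L^(-2/3) = 4·L^(-2/3).
Profit maximization for a price taker requires P·MP_L = w: 18·4·L^(-2/3) = 8.
So L^(-2/3) = 1/9, which gives L = 27.

L* = 27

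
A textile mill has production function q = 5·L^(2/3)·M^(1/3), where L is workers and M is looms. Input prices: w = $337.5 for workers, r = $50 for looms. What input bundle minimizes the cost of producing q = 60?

L* = 8, M* = 27

Cost minimization requires the marginal rate of technical substitution to equal the input-price ratio: MP_L/MP_M = w/r.
Here MP_L/MP_M = (2/3)·(M/L)/(1/3) = 2·(M/L). Setting this equal to 337.5/50 = 6.75 gives M = 3.375L.
Substituting into q = 60: 5·L^(2/3)·(3.375L)^(1/3) = 60.
Solving, L = 8 and M = 27.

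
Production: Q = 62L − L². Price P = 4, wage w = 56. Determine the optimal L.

L* = 24

The marginal product of L is MP_L = 62 − 2L.
A price-taking firm hires until the value of the marginal product equals the wage: P·MP_L = w, so 4·(62 − 2L) = 56.
Then 62 − 2L = 14, giving L = 24.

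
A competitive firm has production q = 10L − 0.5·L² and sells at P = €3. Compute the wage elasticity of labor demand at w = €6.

ε = -0.25

From P·MP_L = w with MP_L = 10 − L, labor demand is L(w) = 10 − w/3.
dL/dw = −1/(3) = -1/3.
At w = 6, L = 8, so ε = (dL/dw)·(w/L) = (-1/3)·(6/8) = -0.25.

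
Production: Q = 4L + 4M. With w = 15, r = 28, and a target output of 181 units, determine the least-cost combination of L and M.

The inputs are perfect substitutes, so the firm uses whichever has the lower cost per unit of output.
Cost per unit of output via L is w/4 = 3.75; via M it is r/4 = 7. L is cheaper.
Producing Q = 181 with L alone: L = 45.25, M = 0.

L* = 45.25, M* = 0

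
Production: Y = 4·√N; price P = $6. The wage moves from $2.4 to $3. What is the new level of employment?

N* = 16

From P·MP_N = w with MP_N = 2·N^(-1/2), the labor demand is N(w) = (12/w)^(2).
At w = 2.4: N = 25. At w = 3: N = 16.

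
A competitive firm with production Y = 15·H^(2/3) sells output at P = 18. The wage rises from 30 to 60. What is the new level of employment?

H* = 27

From P·MP_H = w with MP_H = 10·H^(-1/3), the labor demand is H(w) = (180/w)^(3).
At w = 30: H = 216. At w = 60: H = 27.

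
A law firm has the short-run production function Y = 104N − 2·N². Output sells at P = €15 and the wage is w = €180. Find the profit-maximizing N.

The marginal product of N is MP_N = 104 − 4N.
A price-taking firm hires until the value of the marginal product equals the wage: P·MP_N = w, so 15·(104 − 4N) = 180.
Then 104 − 4N = 12, giving N = 23.

N* = 23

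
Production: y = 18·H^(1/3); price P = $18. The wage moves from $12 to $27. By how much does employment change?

ΔH = -19

From P·MP_H = w with MP_H = 6·H^(-2/3), the labor demand is H(w) = (108/w)^(3/2).
At w = 12: H = 27. At w = 27: H = 8.
ΔH = 8 − 27 = -19.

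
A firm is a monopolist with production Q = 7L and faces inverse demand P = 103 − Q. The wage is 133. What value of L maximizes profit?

Marginal revenue from the inverse demand is MR = 103 − 2Q.
The marginal product is MP_L = 7.
A monopolist hires until marginal revenue product equals the wage: MR·MP_L = w.
(103 − 14L)·7 = 133, so L = 6.

L* = 6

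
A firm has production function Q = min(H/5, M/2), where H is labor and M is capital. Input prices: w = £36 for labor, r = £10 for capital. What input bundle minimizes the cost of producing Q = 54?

H* = 270, M* = 108

With a fixed-proportions technology, the cost-minimizing bundle uses no slack in either input: H/5 = M/2 = Q.
So H = 5·54 = 270 and M = 2·54 = 108.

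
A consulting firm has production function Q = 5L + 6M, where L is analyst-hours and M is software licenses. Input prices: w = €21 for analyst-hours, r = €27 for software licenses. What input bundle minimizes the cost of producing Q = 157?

The inputs are perfect substitutes, so the firm uses whichever has the lower cost per unit of output.
Cost per unit of output via L is w/5 = 4.2; via M it is r/6 = 4.5. L is cheaper.
Producing Q = 157 with L alone: L = 31.4, M = 0.

L* = 31.4, M* = 0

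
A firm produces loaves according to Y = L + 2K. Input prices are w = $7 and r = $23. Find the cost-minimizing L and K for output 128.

L* = 128, K* = 0

The inputs are perfect substitutes, so the firm uses whichever has the lower cost per unit of output.
Cost per unit of output via L is 7; via K it is 11.5. L is cheaper.
Producing Y = 128 with L alone: L = 128, K = 0.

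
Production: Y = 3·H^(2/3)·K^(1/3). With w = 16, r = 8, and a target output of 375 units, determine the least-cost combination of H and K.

H* = 125, K* = 125

Cost minimization requires the marginal rate of technical substitution to equal the input-price ratio: MP_H/MP_K = w/r.
Here MP_H/MP_K = (2/3)·(K/H)/(1/3) = 2·(K/H). Setting this equal to 16/8 = 2 gives K = H.
Substituting into Y = 375: 3·H^(2/3)·(H)^(1/3) = 375.
Solving, H = 125 and K = 125.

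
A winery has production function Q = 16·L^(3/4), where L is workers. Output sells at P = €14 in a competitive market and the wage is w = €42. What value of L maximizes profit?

L* = 256

MP_L = (3/4)·16·L^(-1/4) = 12·L^(-1/4).
Profit maximization for a price taker requires P·MP_L = w: 14·12·L^(-1/4) = 42.
So L^(-1/4) = 0.25, which gives L = 256.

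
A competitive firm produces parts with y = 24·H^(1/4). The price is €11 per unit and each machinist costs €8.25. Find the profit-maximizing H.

H* = 16

MP_H = (1/4)·24·H^(-3/4) = 6·H^(-3/4).
Profit maximization for a price taker requires P·MP_H = w: 11·6·H^(-3/4) = 8.25.
So H^(-3/4) = 0.125, which gives H = 16.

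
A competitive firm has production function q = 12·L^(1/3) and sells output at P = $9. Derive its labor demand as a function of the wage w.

L(w) = (36/w)^(3/2)

MP_L = (1/3)·12·L^(-2/3) = 4·L^(-2/3).
Setting P·MP_L = w: 36·L^(-2/3) = w.
Solving for L: L^(-2/3) = w/36, so L = (36/w)^(3/2).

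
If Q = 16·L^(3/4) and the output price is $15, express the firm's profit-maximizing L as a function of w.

L(w) = (180/w)^(4)

MP_L = (3/4)·16·L^(-1/4) = 12·L^(-1/4).
Setting P·MP_L = w: 180·L^(-1/4) = w.
Solving for L: L^(-1/4) = w/180, so L = (180/w)^(4).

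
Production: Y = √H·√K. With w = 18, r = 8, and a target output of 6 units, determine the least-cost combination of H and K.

Cost minimization requires the marginal rate of technical substitution to equal the input-price ratio: MP_H/MP_K = w/r.
Here MP_H/MP_K = (1/2)·(K/H)/(1/2) = (K/H). Setting this equal to 18/8 = 2.25 gives K = 2.25H.
Substituting into Y = 6: H^(1/2)·(2.25H)^(1/2) = 6.
Solving, H = 4 and K = 9.

H* = 4, K* = 9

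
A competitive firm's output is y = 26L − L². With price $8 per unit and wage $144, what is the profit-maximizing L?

L* = 4

The marginal product of L is MP_L = 26 − 2L.
A price-taking firm hires until the value of the marginal product equals the wage: P·MP_L = w, so 8·(26 − 2L) = 144.
Then 26 − 2L = 18, giving L = 4.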